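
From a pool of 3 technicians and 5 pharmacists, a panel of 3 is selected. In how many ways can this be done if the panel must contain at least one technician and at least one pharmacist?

Unrestricted: C(8,3) = 56 ways to pick any 3 of the 8.
Subtract selections that omit an entire group: no technicians → C(5,3) = 10; no pharmacists → C(3,3) = 1.
Both groups omitted at once is impossible, so 56 − 11 = 45.

45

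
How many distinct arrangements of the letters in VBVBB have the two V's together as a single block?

4

Treat the 2 copies of V as a single block. The multiset to arrange is then {VV, B, B, B}, 4 items in all.
That gives (4)!/(3!) = 4 arrangements.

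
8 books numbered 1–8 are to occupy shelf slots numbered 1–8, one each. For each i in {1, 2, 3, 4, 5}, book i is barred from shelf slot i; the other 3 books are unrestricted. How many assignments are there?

21234

Let Aᵢ (for 1 ≤ i ≤ 5) be the placements that put book i in its forbidden shelf slot. Any j of these fix j positions, leaving (8−j)! ways to fill the rest, and there are C(5,j) ways to pick which j.
By inclusion–exclusion, the number of valid placements is Σ_{j=0}^{5} (−1)^j C(5,j)·(8−j)!.
Computing: 40320 − 25200 + 7200 − 1200 + 120 − 6 = 21234.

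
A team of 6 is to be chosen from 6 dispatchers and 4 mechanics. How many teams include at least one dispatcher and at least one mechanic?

209

Total 6-person selections from all 10: C(10,6) = 210.
Selections missing a whole group: no dispatchers → C(4,6) = 0; no mechanics → C(6,6) = 1.
Both groups omitted at once is impossible, so 210 − 1 = 209.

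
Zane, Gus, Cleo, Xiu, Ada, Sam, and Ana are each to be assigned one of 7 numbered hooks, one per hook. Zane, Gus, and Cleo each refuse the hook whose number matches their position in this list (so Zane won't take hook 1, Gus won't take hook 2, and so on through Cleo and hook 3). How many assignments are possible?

Let Aᵢ (for i ∈ {1, 2, 3}) be the placements that put person i in their forbidden hook. Any j of these fix j positions, leaving (7−j)! ways to fill the rest, and there are C(3,j) ways to pick which j.
By inclusion–exclusion, the number of valid placements is Σ_{j=0}^{3} (−1)^j C(3,j)·(7−j)!.
Computing: 5040 − 2160 + 360 − 24 = 3216.

3216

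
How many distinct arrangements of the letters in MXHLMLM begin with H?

Fix H in the first position and arrange the remaining 6 letters.
Those 6 letters have L appearing twice and M appearing 3 times, giving (6)!/(3!·2!) = 60.

60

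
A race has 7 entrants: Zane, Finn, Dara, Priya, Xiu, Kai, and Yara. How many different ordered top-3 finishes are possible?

210

This is an ordered selection of 3 from 7: P(7,3).
That gives 7 × 6 × 5 = 210.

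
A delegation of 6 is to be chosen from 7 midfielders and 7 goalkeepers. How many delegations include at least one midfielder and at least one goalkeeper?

2989

Unrestricted: C(14,6) = 3003 ways to pick any 6 of the 14.
Selections missing a whole group: no midfielders → C(7,6) = 7; no goalkeepers → C(7,6) = 7.
Both groups omitted at once is impossible, so 3003 − 14 = 2989.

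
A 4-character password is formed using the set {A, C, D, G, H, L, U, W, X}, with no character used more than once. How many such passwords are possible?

With no repetition, fill the 4 characters in order: 9 choices, then 8, down to 6.
That product is 9 × 8 × 7 × 6 = 3024.

3024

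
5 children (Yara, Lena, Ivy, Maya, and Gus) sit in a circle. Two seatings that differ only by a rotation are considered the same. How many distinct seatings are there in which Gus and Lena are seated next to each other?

Treat {Gus, Lena} as one unit (2 internal orders) and seat the resulting 4 units around the table: (3)! circular arrangements.
So 2 × (3)! = 2 × 6 = 12.

12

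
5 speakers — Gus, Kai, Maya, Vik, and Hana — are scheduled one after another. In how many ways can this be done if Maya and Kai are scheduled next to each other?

Glue Maya and Kai into one block (2 internal orders), leaving 4 units to arrange in a row.
So the count is 2·(4)! = 48.

48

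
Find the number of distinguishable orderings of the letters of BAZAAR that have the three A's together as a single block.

Treat the 3 copies of A as a single block. The multiset to arrange is then {AAA, B, R, Z}, 4 items in all.
All 4 items are distinct, so there are (4)! = 24 arrangements.

24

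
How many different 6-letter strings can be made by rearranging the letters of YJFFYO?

180

Letter multiplicities in YJFFYO: F×2, J×1, O×1, Y×2.
So there are 6! / (2!·2!) = 180 distinguishable arrangements.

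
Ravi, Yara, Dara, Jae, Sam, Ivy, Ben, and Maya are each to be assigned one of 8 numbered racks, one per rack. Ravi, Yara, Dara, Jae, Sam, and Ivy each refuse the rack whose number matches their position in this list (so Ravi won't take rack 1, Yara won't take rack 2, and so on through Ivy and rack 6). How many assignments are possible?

Let Aᵢ (for 1 ≤ i ≤ 6) be the placements that put person i in their forbidden rack. Any j of these fix j positions, leaving (8−j)! ways to fill the rest, and there are C(6,j) ways to pick which j.
By inclusion–exclusion, the number of valid placements is Σ_{j=0}^{6} (−1)^j C(6,j)·(8−j)!.
Computing: 40320 − 30240 + 10800 − 2400 + 360 − 36 + 2 = 18806.

18806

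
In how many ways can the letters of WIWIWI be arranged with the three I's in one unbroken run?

4

Treat the 3 copies of I as a single block. The multiset to arrange is then {III, W, W, W}, 4 items in all.
That gives (4)!/(3!) = 4 arrangements.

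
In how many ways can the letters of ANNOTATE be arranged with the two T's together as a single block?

Treat the 2 copies of T as a single block. The multiset to arrange is then {TT, A, A, E, N, N, O}, 7 items in all.
That gives (7)!/(2!·2!) = 1260 arrangements.

1260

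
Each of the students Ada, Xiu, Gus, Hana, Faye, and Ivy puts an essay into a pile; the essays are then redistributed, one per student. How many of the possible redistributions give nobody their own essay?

This is the derangement count D_6: permutations of 6 items with no fixed point.
By inclusion–exclusion this is Σ_{j=0}^{6} (−1)^j C(6,j)·(6−j)!.
Computing: 720 − 720 + 360 − 120 + 30 − 6 + 1 = 265.

265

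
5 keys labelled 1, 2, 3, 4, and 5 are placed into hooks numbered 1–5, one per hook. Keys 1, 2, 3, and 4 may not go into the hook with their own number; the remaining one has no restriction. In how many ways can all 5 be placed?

Let Aᵢ (for 1 ≤ i ≤ 4) be the placements that put key i in its forbidden hook. Any j of these fix j positions, leaving (5−j)! ways to fill the rest, and there are C(4,j) ways to pick which j.
By inclusion–exclusion, the number of valid placements is Σ_{j=0}^{4} (−1)^j C(4,j)·(5−j)!.
Computing: 120 − 96 + 36 − 8 + 1 = 53.

53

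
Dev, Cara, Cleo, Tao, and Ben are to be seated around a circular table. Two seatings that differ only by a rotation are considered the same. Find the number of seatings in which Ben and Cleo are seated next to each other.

Treat {Ben, Cleo} as one unit (2 internal orders) and seat the resulting 4 units around the table: (3)! circular arrangements.
So 2 × (3)! = 2 × 6 = 12.

12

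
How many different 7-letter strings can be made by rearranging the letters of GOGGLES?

840

The 7 letters of GOGGLES have repeats: G appearing 3 times.
The number of distinct arrangements is 7!/(3!) = 5040/6 = 840.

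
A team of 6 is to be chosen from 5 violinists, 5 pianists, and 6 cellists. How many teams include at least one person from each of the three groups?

6875

Total 6-person selections from all 16: C(16,6) = 8008.
Subtract selections that omit an entire group: no violinists → C(11,6) = 462; no pianists → C(11,6) = 462; no cellists → C(10,6) = 210.
Add back selections omitting two groups (i.e. drawn from a single group): C(5,6) + C(5,6) + C(6,6) = 1.
By inclusion–exclusion: 8008 − 1134 + 1 = 6875.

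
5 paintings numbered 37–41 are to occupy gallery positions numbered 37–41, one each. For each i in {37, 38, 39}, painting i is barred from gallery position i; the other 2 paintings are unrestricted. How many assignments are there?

Let Aᵢ (for i ∈ {37, 38, 39}) be the placements that put painting i in its forbidden gallery position. Any j of these fix j positions, leaving (5−j)! ways to fill the rest, and there are C(3,j) ways to pick which j.
By inclusion–exclusion, the number of valid placements is Σ_{j=0}^{3} (−1)^j C(3,j)·(5−j)!.
Computing: 120 − 72 + 18 − 2 = 64.

64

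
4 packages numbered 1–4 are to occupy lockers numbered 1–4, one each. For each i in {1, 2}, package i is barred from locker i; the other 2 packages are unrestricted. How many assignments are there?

14

Let Aᵢ (for i ∈ {1, 2}) be the placements that put package i in its forbidden locker. Any j of these fix j positions, leaving (4−j)! ways to fill the rest, and there are C(2,j) ways to pick which j.
By inclusion–exclusion, the number of valid placements is Σ_{j=0}^{2} (−1)^j C(2,j)·(4−j)!.
Computing: 24 − 12 + 2 = 14.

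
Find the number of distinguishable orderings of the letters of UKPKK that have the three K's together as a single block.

Treat the 3 copies of K as a single block. The multiset to arrange is then {KKK, P, U}, 3 items in all.
All 3 items are distinct, so there are (3)! = 6 arrangements.

6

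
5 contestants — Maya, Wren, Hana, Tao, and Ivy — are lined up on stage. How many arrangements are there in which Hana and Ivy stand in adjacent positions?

Place the 3 others and the Hana-Ivy pair as 4 objects in a line; the pair has 2 internal arrangements.
So the count is 2·(4)! = 48.

48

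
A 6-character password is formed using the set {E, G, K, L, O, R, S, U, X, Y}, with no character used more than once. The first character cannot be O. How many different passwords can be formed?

The first character has 10−1 = 9 choices (anything except O).
The remaining 5 characters are filled from the other 9 symbols without repetition: 9 × 8 × 7 × 6 × 5 = 15120.
Total: 9 × 15120 = 136080.

136080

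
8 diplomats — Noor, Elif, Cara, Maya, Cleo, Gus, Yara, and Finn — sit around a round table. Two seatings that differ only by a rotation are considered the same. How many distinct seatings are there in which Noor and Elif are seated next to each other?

1440

Treat {Noor, Elif} as one unit (2 internal orders) and seat the resulting 7 units around the table: (6)! circular arrangements.
So 2 × (6)! = 2 × 720 = 1440.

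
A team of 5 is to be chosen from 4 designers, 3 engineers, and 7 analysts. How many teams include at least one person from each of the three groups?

Unrestricted: C(14,5) = 2002 ways to pick any 5 of the 14.
Subtract selections that omit an entire group: no designers → C(10,5) = 252; no engineers → C(11,5) = 462; no analysts → C(7,5) = 21.
Add back selections omitting two groups (i.e. drawn from a single group): C(4,5) + C(3,5) + C(7,5) = 21.
By inclusion–exclusion: 2002 − 735 + 21 = 1288.

1288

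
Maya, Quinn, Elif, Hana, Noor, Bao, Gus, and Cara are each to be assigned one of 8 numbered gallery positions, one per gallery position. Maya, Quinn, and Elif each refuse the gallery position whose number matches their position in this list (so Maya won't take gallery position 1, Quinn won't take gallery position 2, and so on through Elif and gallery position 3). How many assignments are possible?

Let Aᵢ (for i ∈ {1, 2, 3}) be the placements that put person i in their forbidden gallery position. Any j of these fix j positions, leaving (8−j)! ways to fill the rest, and there are C(3,j) ways to pick which j.
By inclusion–exclusion, the number of valid placements is Σ_{j=0}^{3} (−1)^j C(3,j)·(8−j)!.
Computing: 40320 − 15120 + 2160 − 120 = 27240.

27240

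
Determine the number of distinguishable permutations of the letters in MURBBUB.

420

MURBBUB has 7 letters with B appearing 3 times and U appearing twice.
The number of distinct arrangements is 7!/(3!·2!) = 5040/12 = 420.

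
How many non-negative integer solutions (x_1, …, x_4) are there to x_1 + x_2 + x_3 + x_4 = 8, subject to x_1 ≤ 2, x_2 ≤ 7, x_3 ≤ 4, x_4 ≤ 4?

70

Without the upper bounds there are C(11,3) = 165 ways to split 8 among 4 variables.
Subtract solutions that violate a single cap (substitute x_i' = x_i − (cap_i+1)): x_1 ≥ 3 gives C(8,3) = 56; x_2 ≥ 8 gives C(3,3) = 1; x_3 ≥ 5 gives C(6,3) = 20; x_4 ≥ 5 gives C(6,3) = 20. Together 97.
Add back pairs where two caps are both exceeded: 0 + 1 + 1 + 0 + 0 + 0 = 2.
By inclusion–exclusion the count is 165 − 97 + 2 = 70.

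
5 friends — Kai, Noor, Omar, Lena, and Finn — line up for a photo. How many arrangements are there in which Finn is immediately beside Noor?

48

Treat {Finn, Noor} as a single unit. There are 4 units to order, and the pair itself can be ordered 2 ways.
So the count is 2·(4)! = 48.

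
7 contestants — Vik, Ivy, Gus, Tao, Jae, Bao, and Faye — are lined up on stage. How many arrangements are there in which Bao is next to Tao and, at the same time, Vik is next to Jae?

Treat {Bao,Tao} as one block (2 orders) and {Vik,Jae} as another (2 orders).
That leaves 5 units to arrange: 2 × 2 × 5! = 4 × 120 = 480.

480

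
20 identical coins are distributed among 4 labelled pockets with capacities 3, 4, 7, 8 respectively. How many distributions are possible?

By stars and bars, unrestricted non-negative solutions to x_1+…+x_4 = 20 number C(20+3,3) = 1771.
Subtract solutions that violate a single cap (substitute x_i' = x_i − (cap_i+1)): x_1 ≥ 4 gives C(19,3) = 969; x_2 ≥ 5 gives C(18,3) = 816; x_3 ≥ 8 gives C(15,3) = 455; x_4 ≥ 9 gives C(14,3) = 364. Together 2604.
Add back pairs where two caps are both exceeded: 364 + 165 + 120 + 120 + 84 + 20 = 873.
Subtract triples: 20 + 10 + 0 + 0 = 30.
By inclusion–exclusion the count is 1771 − 2604 + 873 − 30 = 10.

10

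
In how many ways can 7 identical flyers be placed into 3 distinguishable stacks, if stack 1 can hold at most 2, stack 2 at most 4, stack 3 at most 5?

12

Ignoring the caps, the number of non-negative solutions to x_1+…+x_3 = 7 is C(9,2) = 36.
Subtract solutions that violate a single cap (substitute x_i' = x_i − (cap_i+1)): x_1 ≥ 3 gives C(6,2) = 15; x_2 ≥ 5 gives C(4,2) = 6; x_3 ≥ 6 gives C(3,2) = 3. Together 24.
No two caps can be exceeded simultaneously, so the pair terms are all 0.
By inclusion–exclusion the count is 36 − 24 + 0 = 12.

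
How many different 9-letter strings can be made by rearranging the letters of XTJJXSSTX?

7560

The 9 letters of XTJJXSSTX have repeats: J appearing twice, S appearing twice, T appearing twice, and X appearing 3 times.
The number of distinct arrangements is 9!/(3!·2!·2!·2!) = 362880/48 = 7560.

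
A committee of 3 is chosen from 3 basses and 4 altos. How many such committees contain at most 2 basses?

Split by how many basses are chosen (0 through 2).
Sum: C(3,0)·C(4,3) + C(3,1)·C(4,2) + C(3,2)·C(4,1) = 4 + 18 + 12 = 34.

34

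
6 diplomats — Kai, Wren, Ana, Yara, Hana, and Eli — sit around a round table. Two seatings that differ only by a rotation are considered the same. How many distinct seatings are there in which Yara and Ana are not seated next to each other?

All circular seatings of 6 people number (5)! = 120.
Those with Yara next to Ana: fuse the pair into one unit and seat 5 units around a circle — 2·(4)! = 48.
Subtracting, 120 − 48 = 72.

72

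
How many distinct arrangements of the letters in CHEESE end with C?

Fix C in the last position and arrange the remaining 5 letters.
Those 5 letters have E appearing 3 times, giving (5)!/(3!) = 20.

20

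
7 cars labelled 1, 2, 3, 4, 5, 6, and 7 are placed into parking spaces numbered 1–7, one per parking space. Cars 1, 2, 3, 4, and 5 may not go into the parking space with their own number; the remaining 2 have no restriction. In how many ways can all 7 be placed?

2428

Let Aᵢ (for 1 ≤ i ≤ 5) be the placements that put car i in its forbidden parking space. Any j of these fix j positions, leaving (7−j)! ways to fill the rest, and there are C(5,j) ways to pick which j.
By inclusion–exclusion, the number of valid placements is Σ_{j=0}^{5} (−1)^j C(5,j)·(7−j)!.
Computing: 5040 − 3600 + 1200 − 240 + 30 − 2 = 2428.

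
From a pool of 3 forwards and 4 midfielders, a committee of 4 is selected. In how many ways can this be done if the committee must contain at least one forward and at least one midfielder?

34

Total 4-person selections from all 7: C(7,4) = 35.
Selections missing a whole group: no forwards → C(4,4) = 1; no midfielders → C(3,4) = 0.
Both groups omitted at once is impossible, so 35 − 1 = 34.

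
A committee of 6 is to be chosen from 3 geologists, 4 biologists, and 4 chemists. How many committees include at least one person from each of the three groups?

420

Unrestricted: C(11,6) = 462 ways to pick any 6 of the 11.
Selections missing a whole group: no geologists → C(8,6) = 28; no biologists → C(7,6) = 7; no chemists → C(7,6) = 7.
Add back selections omitting two groups (i.e. drawn from a single group): C(3,6) + C(4,6) + C(4,6) = 0.
By inclusion–exclusion: 462 − 42 + 0 = 420.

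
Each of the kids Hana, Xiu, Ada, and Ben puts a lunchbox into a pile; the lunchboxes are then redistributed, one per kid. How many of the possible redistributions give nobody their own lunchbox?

9

Count assignments avoiding every fixed point. For any j of the 4 kids fixed to their own lunchbox, the other 4−j can be arranged in (4−j)! ways.
By inclusion–exclusion this is Σ_{j=0}^{4} (−1)^j C(4,j)·(4−j)!.
Computing: 24 − 24 + 12 − 4 + 1 = 9.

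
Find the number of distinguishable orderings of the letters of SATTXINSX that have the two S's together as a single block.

Treat the 2 copies of S as a single block. The multiset to arrange is then {SS, A, I, N, T, T, X, X}, 8 items in all.
That gives (8)!/(2!·2!) = 10080 arrangements.

10080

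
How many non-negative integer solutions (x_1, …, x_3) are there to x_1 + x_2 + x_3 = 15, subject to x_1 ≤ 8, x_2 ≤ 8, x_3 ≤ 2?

Without the upper bounds there are C(17,2) = 136 ways to split 15 among 3 variables.
Subtract solutions that violate a single cap (substitute x_i' = x_i − (cap_i+1)): x_1 ≥ 9 gives C(8,2) = 28; x_2 ≥ 9 gives C(8,2) = 28; x_3 ≥ 3 gives C(14,2) = 91. Together 147.
Add back pairs where two caps are both exceeded: 0 + 10 + 10 = 20.
By inclusion–exclusion the count is 136 − 147 + 20 = 9.

9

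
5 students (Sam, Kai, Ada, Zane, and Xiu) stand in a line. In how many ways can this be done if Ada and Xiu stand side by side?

Glue Ada and Xiu into one block (2 internal orders), leaving 4 units to arrange in a row.
That gives 2 × 4! = 2 × 24 = 48.

48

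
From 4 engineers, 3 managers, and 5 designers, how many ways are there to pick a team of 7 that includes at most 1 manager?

288

Split by how many managers are chosen (0 through 1).
Sum: C(3,0)·C(9,7) + C(3,1)·C(9,6) = 36 + 252 = 288.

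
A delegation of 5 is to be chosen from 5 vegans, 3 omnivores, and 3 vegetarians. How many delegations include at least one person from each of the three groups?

345

Total 5-person selections from all 11: C(11,5) = 462.
Selections missing a whole group: no vegans → C(6,5) = 6; no omnivores → C(8,5) = 56; no vegetarians → C(8,5) = 56.
Add back selections omitting two groups (i.e. drawn from a single group): C(5,5) + C(3,5) + C(3,5) = 1.
By inclusion–exclusion: 462 − 118 + 1 = 345.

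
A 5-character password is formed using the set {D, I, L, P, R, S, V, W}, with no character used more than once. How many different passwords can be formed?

6720

This is a permutation of 5 out of 8: P(8,5) = 8!/3!.
8 × 7 × 6 × 5 × 4 = 6720.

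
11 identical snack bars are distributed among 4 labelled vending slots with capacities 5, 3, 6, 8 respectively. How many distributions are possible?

148

By stars and bars, unrestricted non-negative solutions to x_1+…+x_4 = 11 number C(11+3,3) = 364.
Subtract solutions that violate a single cap (substitute x_i' = x_i − (cap_i+1)): x_1 ≥ 6 gives C(8,3) = 56; x_2 ≥ 4 gives C(10,3) = 120; x_3 ≥ 7 gives C(7,3) = 35; x_4 ≥ 9 gives C(5,3) = 10. Together 221.
Add back pairs where two caps are both exceeded: 4 + 0 + 0 + 1 + 0 + 0 = 5.
By inclusion–exclusion the count is 364 − 221 + 5 = 148.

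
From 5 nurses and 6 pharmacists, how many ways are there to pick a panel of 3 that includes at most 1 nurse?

95

Split by how many nurses are chosen (0 through 1).
Sum: C(5,0)·C(6,3) + C(5,1)·C(6,2) = 20 + 75 = 95.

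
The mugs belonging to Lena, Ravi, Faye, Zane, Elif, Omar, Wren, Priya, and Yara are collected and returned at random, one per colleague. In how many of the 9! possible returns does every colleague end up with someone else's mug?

133496

Count assignments avoiding every fixed point. For any j of the 9 colleagues fixed to their own mug, the other 9−j can be arranged in (9−j)! ways.
By inclusion–exclusion this is Σ_{j=0}^{9} (−1)^j C(9,j)·(9−j)!.
Computing: 362880 − 362880 + 181440 − 60480 + 15120 − 3024 + 504 − 72 + 9 − 1 = 133496.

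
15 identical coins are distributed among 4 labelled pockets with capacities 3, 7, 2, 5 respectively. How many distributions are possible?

Ignoring the caps, the number of non-negative solutions to x_1+…+x_4 = 15 is C(18,3) = 816.
Subtract solutions that violate a single cap (substitute x_i' = x_i − (cap_i+1)): x_1 ≥ 4 gives C(14,3) = 364; x_2 ≥ 8 gives C(10,3) = 120; x_3 ≥ 3 gives C(15,3) = 455; x_4 ≥ 6 gives C(12,3) = 220. Together 1159.
Add back pairs where two caps are both exceeded: 20 + 165 + 56 + 35 + 4 + 84 = 364.
Subtract triples: 1 + 0 + 10 + 0 = 11.
By inclusion–exclusion the count is 816 − 1159 + 364 − 11 = 10.

10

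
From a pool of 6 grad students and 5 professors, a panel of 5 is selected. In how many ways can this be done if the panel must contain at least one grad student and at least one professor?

455

Unrestricted: C(11,5) = 462 ways to pick any 5 of the 11.
Subtract selections that omit an entire group: no grad students → C(5,5) = 1; no professors → C(6,5) = 6.
Both groups omitted at once is impossible, so 462 − 7 = 455.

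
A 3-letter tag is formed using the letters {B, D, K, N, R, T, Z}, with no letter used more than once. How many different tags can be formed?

This is a permutation of 3 out of 7: P(7,3) = 7!/4!.
7 × 6 × 5 = 210.

210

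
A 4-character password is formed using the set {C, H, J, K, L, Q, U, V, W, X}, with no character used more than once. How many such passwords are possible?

With no repetition, fill the 4 characters in order: 10 choices, then 9, down to 7.
That product is 10 × 9 × 8 × 7 = 5040.

5040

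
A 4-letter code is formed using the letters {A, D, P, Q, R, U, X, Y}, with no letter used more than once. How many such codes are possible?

1680

This is a permutation of 4 out of 8: P(8,4) = 8!/4!.
That product is 8 × 7 × 6 × 5 = 1680.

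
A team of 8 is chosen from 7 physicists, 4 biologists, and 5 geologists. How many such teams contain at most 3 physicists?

6435

Split by how many physicists are chosen (0 through 3).
Sum: C(7,0)·C(9,8) + C(7,1)·C(9,7) + C(7,2)·C(9,6) + C(7,3)·C(9,5) = 9 + 252 + 1764 + 4410 = 6435.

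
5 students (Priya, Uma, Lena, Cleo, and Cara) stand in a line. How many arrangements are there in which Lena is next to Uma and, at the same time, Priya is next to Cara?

24

Treat {Lena,Uma} as one block (2 orders) and {Priya,Cara} as another (2 orders).
That leaves 3 units to arrange: 2 × 2 × 3! = 4 × 6 = 24.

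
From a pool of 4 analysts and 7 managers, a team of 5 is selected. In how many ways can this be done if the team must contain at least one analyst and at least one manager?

441

Unrestricted: C(11,5) = 462 ways to pick any 5 of the 11.
Subtract selections that omit an entire group: no analysts → C(7,5) = 21; no managers → C(4,5) = 0.
Both groups omitted at once is impossible, so 462 − 21 = 441.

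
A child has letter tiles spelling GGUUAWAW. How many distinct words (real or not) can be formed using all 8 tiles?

2520

Letter multiplicities in GGUUAWAW: A×2, G×2, U×2, W×2.
The number of distinct arrangements is 8!/(2!·2!·2!·2!) = 40320/16 = 2520.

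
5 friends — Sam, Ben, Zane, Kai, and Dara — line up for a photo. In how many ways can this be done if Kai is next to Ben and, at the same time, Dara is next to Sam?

24

Treat {Kai,Ben} as one block (2 orders) and {Dara,Sam} as another (2 orders).
That leaves 3 units to arrange: 2 × 2 × 3! = 4 × 6 = 24.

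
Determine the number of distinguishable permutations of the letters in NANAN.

10

The 5 letters of NANAN have repeats: A appearing twice and N appearing 3 times.
The number of distinct arrangements is 5!/(3!·2!) = 120/12 = 10.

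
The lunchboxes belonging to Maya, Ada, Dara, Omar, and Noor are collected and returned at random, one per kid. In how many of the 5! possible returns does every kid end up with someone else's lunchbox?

Let Aᵢ be the assignments in which kid i gets their own lunchbox. We want the size of the complement of A₁∪…∪A_5.
By inclusion–exclusion this is Σ_{j=0}^{5} (−1)^j C(5,j)·(5−j)!.
Computing: 120 − 120 + 60 − 20 + 5 − 1 = 44.

44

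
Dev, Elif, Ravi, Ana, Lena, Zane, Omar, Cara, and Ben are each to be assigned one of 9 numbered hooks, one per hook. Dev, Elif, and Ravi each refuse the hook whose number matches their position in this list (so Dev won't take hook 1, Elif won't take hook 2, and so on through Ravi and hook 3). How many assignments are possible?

256320

Let Aᵢ (for i ∈ {1, 2, 3}) be the placements that put person i in their forbidden hook. Any j of these fix j positions, leaving (9−j)! ways to fill the rest, and there are C(3,j) ways to pick which j.
By inclusion–exclusion, the number of valid placements is Σ_{j=0}^{3} (−1)^j C(3,j)·(9−j)!.
Computing: 362880 − 120960 + 15120 − 720 = 256320.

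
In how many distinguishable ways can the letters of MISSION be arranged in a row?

MISSION has 7 letters with I appearing twice and S appearing twice.
Dividing 7! = 5040 by 2!·2! = 4 for the repeated letters gives 1260.

1260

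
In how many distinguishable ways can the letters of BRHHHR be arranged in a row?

The 6 letters of BRHHHR have repeats: H appearing 3 times and R appearing twice.
The number of distinct arrangements is 6!/(3!·2!) = 720/12 = 60.

60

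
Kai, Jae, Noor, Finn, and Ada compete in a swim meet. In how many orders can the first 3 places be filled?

60

There are 5 choices for 1st place, 4 for 2nd, and 3 for 3rd.
That gives 5 × 4 × 3 = 60.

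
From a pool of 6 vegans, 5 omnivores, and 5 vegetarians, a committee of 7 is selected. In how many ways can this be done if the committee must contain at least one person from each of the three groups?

10660

Unrestricted: C(16,7) = 11440 ways to pick any 7 of the 16.
Subtract selections that omit an entire group: no vegans → C(10,7) = 120; no omnivores → C(11,7) = 330; no vegetarians → C(11,7) = 330.
Add back selections omitting two groups (i.e. drawn from a single group): C(6,7) + C(5,7) + C(5,7) = 0.
By inclusion–exclusion: 11440 − 780 + 0 = 10660.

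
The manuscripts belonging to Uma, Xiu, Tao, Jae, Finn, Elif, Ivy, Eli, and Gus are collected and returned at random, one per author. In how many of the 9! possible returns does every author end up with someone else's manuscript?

133496

This is the derangement count D_9: permutations of 9 items with no fixed point.
By inclusion–exclusion this is Σ_{j=0}^{9} (−1)^j C(9,j)·(9−j)!.
Computing: 362880 − 362880 + 181440 − 60480 + 15120 − 3024 + 504 − 72 + 9 − 1 = 133496.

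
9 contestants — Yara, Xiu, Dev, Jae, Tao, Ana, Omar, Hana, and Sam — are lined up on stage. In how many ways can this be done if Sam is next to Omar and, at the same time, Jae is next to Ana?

20160

Treat {Sam,Omar} as one block (2 orders) and {Jae,Ana} as another (2 orders).
That leaves 7 units to arrange: 2 × 2 × 7! = 4 × 5040 = 20160.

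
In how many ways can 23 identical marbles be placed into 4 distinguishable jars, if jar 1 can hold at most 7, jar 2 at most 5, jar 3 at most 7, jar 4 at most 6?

10

Without the upper bounds there are C(26,3) = 2600 ways to split 23 among 4 jars.
Subtract solutions that violate a single cap (substitute x_i' = x_i − (cap_i+1)): x_1 ≥ 8 gives C(18,3) = 816; x_2 ≥ 6 gives C(20,3) = 1140; x_3 ≥ 8 gives C(18,3) = 816; x_4 ≥ 7 gives C(19,3) = 969. Together 3741.
Add back pairs where two caps are both exceeded: 220 + 120 + 165 + 220 + 286 + 165 = 1176.
Subtract triples: 4 + 10 + 1 + 10 = 25.
By inclusion–exclusion the count is 2600 − 3741 + 1176 − 25 = 10.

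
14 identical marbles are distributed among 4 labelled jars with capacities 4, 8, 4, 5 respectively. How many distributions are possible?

Ignoring the caps, the number of non-negative solutions to x_1+…+x_4 = 14 is C(17,3) = 680.
Subtract solutions that violate a single cap (substitute x_i' = x_i − (cap_i+1)): x_1 ≥ 5 gives C(12,3) = 220; x_2 ≥ 9 gives C(8,3) = 56; x_3 ≥ 5 gives C(12,3) = 220; x_4 ≥ 6 gives C(11,3) = 165. Together 661.
Add back pairs where two caps are both exceeded: 1 + 35 + 20 + 1 + 0 + 20 = 77.
By inclusion–exclusion the count is 680 − 661 + 77 = 96.

96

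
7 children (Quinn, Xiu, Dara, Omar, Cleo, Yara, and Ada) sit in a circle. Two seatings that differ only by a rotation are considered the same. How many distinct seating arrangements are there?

720

Seat Quinn anywhere (absorbing the rotational symmetry), then permute the other 6: (6)! = 720.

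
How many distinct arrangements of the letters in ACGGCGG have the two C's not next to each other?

There are 7!/(4!·2!) = 105 arrangements of ACGGCGG in total.
Arrangements with the C's together: treat CC as one letter, giving (6)!/(4!) = 30.
Subtracting, 105 − 30 = 75 arrangements keep the C's apart.

75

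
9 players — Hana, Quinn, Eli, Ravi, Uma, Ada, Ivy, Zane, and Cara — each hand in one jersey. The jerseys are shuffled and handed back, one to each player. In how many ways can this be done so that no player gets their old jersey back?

133496

This is the derangement count D_9: permutations of 9 items with no fixed point.
By inclusion–exclusion this is Σ_{j=0}^{9} (−1)^j C(9,j)·(9−j)!.
Computing: 362880 − 362880 + 181440 − 60480 + 15120 − 3024 + 504 − 72 + 9 − 1 = 133496.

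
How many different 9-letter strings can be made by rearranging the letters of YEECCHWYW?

Letter multiplicities in YEECCHWYW: C×2, E×2, H×1, W×2, Y×2.
So there are 9! / (2!·2!·2!·2!) = 22680 distinguishable arrangements.

22680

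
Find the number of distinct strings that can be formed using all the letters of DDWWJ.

30

The 5 letters of DDWWJ have repeats: D appearing twice and W appearing twice.
So there are 5! / (2!·2!) = 30 distinguishable arrangements.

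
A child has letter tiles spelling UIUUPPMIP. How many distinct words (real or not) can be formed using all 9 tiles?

UIUUPPMIP has 9 letters with I appearing twice, P appearing 3 times, and U appearing 3 times.
Dividing 9! = 362880 by 3!·3!·2! = 72 for the repeated letters gives 5040.

5040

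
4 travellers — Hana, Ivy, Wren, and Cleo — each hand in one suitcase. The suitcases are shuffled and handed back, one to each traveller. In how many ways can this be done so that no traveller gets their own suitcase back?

9

Let Aᵢ be the assignments in which traveller i gets their own suitcase. We want the size of the complement of A₁∪…∪A_4.
By inclusion–exclusion this is Σ_{j=0}^{4} (−1)^j C(4,j)·(4−j)!.
Computing: 24 − 24 + 12 − 4 + 1 = 9.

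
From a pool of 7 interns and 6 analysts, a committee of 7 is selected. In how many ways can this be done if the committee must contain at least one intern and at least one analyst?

1715

Total 7-person selections from all 13: C(13,7) = 1716.
Selections missing a whole group: no interns → C(6,7) = 0; no analysts → C(7,7) = 1.
Both groups omitted at once is impossible, so 1716 − 1 = 1715.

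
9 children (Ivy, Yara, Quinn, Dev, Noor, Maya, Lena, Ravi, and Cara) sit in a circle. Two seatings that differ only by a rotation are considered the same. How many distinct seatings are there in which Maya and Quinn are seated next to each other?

10080

Treat {Maya, Quinn} as one unit (2 internal orders) and seat the resulting 8 units around the table: (7)! circular arrangements.
So 2 × (7)! = 2 × 5040 = 10080.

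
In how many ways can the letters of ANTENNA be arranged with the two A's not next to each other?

300

Total arrangements of ANTENNA: 7!/(3!·2!) = 420.
Arrangements with the A's together: treat AA as one letter, giving (6)!/(3!) = 120.
Subtracting, 420 − 120 = 300 arrangements keep the A's apart.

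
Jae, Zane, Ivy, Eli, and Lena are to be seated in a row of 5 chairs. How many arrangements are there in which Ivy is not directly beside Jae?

72

There are 5! = 120 arrangements in all. If Ivy and Jae are adjacent, merging them into one block gives 2·(4)! = 48 arrangements.
So 120 − 48 = 72 arrangements keep them apart.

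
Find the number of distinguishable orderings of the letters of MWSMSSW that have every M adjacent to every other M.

Treat the 2 copies of M as a single block. The multiset to arrange is then {MM, S, S, S, W, W}, 6 items in all.
That gives (6)!/(3!·2!) = 60 arrangements.

60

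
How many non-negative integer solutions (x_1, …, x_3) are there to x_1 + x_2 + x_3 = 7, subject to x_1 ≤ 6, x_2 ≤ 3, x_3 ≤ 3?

Ignoring the caps, the number of non-negative solutions to x_1+…+x_3 = 7 is C(9,2) = 36.
Subtract solutions that violate a single cap (substitute x_i' = x_i − (cap_i+1)): x_1 ≥ 7 gives C(2,2) = 1; x_2 ≥ 4 gives C(5,2) = 10; x_3 ≥ 4 gives C(5,2) = 10. Together 21.
No two caps can be exceeded simultaneously, so the pair terms are all 0.
By inclusion–exclusion the count is 36 − 21 + 0 = 15.

15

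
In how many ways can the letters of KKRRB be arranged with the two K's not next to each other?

18

There are 5!/(2!·2!) = 30 arrangements of KKRRB in total.
If the two K's are adjacent, glue them into one block, leaving 4 items to arrange: (4)!/(2!) = 12 ways.
Hence 30 − 12 = 18.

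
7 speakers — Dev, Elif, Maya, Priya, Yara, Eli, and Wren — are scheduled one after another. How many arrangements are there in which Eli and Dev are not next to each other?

3600

There are 7! = 5040 arrangements in all. If Eli and Dev are adjacent, merging them into one block gives 2·(6)! = 1440 arrangements.
Complementary counting: 5040 − 1440 = 3600.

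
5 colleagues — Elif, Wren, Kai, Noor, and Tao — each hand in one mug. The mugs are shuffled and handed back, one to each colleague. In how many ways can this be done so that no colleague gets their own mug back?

This is the derangement count D_5: permutations of 5 items with no fixed point.
By inclusion–exclusion this is Σ_{j=0}^{5} (−1)^j C(5,j)·(5−j)!.
Computing: 120 − 120 + 60 − 20 + 5 − 1 = 44.

44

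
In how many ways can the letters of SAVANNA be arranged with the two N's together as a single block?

Treat the 2 copies of N as a single block. The multiset to arrange is then {NN, A, A, A, S, V}, 6 items in all.
That gives (6)!/(3!) = 120 arrangements.

120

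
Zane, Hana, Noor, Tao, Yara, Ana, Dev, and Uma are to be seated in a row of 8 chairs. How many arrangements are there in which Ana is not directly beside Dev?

30240

Of the 8! = 40320 arrangements, those with Ana and Dev adjacent number 2 × 7! = 10080 (treat the pair as a block with 2 internal orders).
So 40320 − 10080 = 30240 arrangements keep them apart.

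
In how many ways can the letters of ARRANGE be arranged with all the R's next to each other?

Treat the 2 copies of R as a single block. The multiset to arrange is then {RR, A, A, E, G, N}, 6 items in all.
That gives (6)!/(2!) = 360 arrangements.

360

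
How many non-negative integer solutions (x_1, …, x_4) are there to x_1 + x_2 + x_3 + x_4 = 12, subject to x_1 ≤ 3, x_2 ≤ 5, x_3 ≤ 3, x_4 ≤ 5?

33

By stars and bars, unrestricted non-negative solutions to x_1+…+x_4 = 12 number C(12+3,3) = 455.
Subtract solutions that violate a single cap (substitute x_i' = x_i − (cap_i+1)): x_1 ≥ 4 gives C(11,3) = 165; x_2 ≥ 6 gives C(9,3) = 84; x_3 ≥ 4 gives C(11,3) = 165; x_4 ≥ 6 gives C(9,3) = 84. Together 498.
Add back pairs where two caps are both exceeded: 10 + 35 + 10 + 10 + 1 + 10 = 76.
By inclusion–exclusion the count is 455 − 498 + 76 = 33.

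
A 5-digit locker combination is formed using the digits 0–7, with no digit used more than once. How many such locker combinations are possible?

This is a permutation of 5 out of 8: P(8,5) = 8!/3!.
That product is 8 × 7 × 6 × 5 × 4 = 6720.

6720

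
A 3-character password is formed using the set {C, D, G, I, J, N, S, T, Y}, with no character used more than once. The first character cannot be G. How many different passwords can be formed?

The first character has 9−1 = 8 choices (anything except G).
The remaining 2 characters are filled from the other 8 symbols without repetition: 8 × 7 = 56.
Total: 8 × 56 = 448.

448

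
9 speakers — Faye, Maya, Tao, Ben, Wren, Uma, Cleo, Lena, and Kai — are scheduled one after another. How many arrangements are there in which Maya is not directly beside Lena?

282240

There are 9! = 362880 arrangements in all. If Maya and Lena are adjacent, merging them into one block gives 2·(8)! = 80640 arrangements.
Complementary counting: 362880 − 80640 = 282240.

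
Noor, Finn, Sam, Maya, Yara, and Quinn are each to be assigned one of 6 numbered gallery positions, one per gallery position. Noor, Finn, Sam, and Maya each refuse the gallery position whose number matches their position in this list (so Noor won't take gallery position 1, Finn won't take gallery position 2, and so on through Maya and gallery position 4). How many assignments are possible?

362

Let Aᵢ (for 1 ≤ i ≤ 4) be the placements that put person i in their forbidden gallery position. Any j of these fix j positions, leaving (6−j)! ways to fill the rest, and there are C(4,j) ways to pick which j.
By inclusion–exclusion, the number of valid placements is Σ_{j=0}^{4} (−1)^j C(4,j)·(6−j)!.
Computing: 720 − 480 + 144 − 24 + 2 = 362.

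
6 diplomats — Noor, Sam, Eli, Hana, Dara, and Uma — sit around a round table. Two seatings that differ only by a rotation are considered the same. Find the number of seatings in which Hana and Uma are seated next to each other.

48

Treat {Hana, Uma} as one unit (2 internal orders) and seat the resulting 5 units around the table: (4)! circular arrangements.
So 2 × (4)! = 2 × 24 = 48.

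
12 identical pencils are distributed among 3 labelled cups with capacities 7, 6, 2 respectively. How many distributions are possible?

Without the upper bounds there are C(14,2) = 91 ways to split 12 among 3 cups.
Subtract solutions that violate a single cap (substitute x_i' = x_i − (cap_i+1)): x_1 ≥ 8 gives C(6,2) = 15; x_2 ≥ 7 gives C(7,2) = 21; x_3 ≥ 3 gives C(11,2) = 55. Together 91.
Add back pairs where two caps are both exceeded: 0 + 3 + 6 = 9.
By inclusion–exclusion the count is 91 − 91 + 9 = 9.

9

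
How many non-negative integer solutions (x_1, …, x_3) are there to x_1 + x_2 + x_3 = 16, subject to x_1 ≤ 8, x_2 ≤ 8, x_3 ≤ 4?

15

By stars and bars, unrestricted non-negative solutions to x_1+…+x_3 = 16 number C(16+2,2) = 153.
Subtract solutions that violate a single cap (substitute x_i' = x_i − (cap_i+1)): x_1 ≥ 9 gives C(9,2) = 36; x_2 ≥ 9 gives C(9,2) = 36; x_3 ≥ 5 gives C(13,2) = 78. Together 150.
Add back pairs where two caps are both exceeded: 0 + 6 + 6 = 12.
By inclusion–exclusion the count is 153 − 150 + 12 = 15.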